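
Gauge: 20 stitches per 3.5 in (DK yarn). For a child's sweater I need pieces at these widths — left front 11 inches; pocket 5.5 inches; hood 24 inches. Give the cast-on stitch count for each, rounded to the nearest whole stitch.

left front 63; pocket 31; hood 137.

Rate = 20/3.5 = 5.714 sts per in.
left front: 11 × 5.714 = 62.86 → 63.
pocket: 5.5 × 5.714 = 31.43 → 31.
hood: 24 × 5.714 = 137.14 → 137.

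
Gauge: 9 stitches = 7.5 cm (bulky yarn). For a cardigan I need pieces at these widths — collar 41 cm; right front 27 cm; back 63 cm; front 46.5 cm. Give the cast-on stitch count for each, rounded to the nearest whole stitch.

Rate = 9/7.5 = 1.2 sts per cm.
collar: 41 × 1.2 = 49.20 → 49.
right front: 27 × 1.2 = 32.40 → 32.
back: 63 × 1.2 = 75.60 → 76.
front: 46.5 × 1.2 = 55.80 → 56.

collar 49; right front 32; back 76; front 56.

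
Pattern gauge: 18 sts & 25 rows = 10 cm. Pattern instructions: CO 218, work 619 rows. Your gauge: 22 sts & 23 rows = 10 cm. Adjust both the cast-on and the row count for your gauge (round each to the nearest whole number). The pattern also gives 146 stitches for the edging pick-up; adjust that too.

Cast on 266 stitches; work 569 rows; edging pick-up 178 stitches.

Stitches: 218 × 22/18 = 266.44 → 266.
Rows: 619 × 23/25 = 569.48 → 569.
edging pick-up: 146 × 22/18 = 178.44 → 178.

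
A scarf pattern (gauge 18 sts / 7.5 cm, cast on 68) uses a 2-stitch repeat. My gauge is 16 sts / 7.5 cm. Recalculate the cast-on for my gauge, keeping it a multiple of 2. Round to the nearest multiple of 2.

68 × 16 / 18 = 60.44.
Nearest multiple of 2: 60.

CO 60 sts.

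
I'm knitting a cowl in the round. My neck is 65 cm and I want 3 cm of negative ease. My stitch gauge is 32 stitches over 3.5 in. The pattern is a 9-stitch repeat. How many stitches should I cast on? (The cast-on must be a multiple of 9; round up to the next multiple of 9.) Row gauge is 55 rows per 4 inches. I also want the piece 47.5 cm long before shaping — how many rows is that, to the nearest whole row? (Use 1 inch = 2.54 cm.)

Cast on 225 stitches; work 257 rows.

Finished = 65 − 3 = 62 cm.
62 cm × 1/2.54 = 24.41 inches.
32/3.5 = 9.143 sts per in; 24.41 × 9.143 = 223.17 sts.
Next multiple of 9 → 225.
47.5 cm = 18.70 inches; × 13.75 = 257.14 → 257 rows.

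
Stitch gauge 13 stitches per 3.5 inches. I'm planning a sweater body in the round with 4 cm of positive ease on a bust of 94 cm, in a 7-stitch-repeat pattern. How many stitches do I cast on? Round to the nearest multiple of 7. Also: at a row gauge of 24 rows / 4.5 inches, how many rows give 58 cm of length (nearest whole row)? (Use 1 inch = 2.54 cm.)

Finished = 94 + 4 = 98 cm.
98 cm × 1/2.54 = 38.58 inches.
13/3.5 = 3.714 sts per in; 38.58 × 3.714 = 143.31 sts.
Nearest multiple of 7 → 140.
58 cm = 22.83 inches; × 5.333 = 121.78 → 122 rows.

Cast on 140 stitches; work 122 rows.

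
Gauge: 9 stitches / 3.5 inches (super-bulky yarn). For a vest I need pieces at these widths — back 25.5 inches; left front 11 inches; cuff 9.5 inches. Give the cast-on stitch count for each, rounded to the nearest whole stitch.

back 66; left front 28; cuff 24.

Rate = 9/3.5 = 2.571 sts per in.
back: 25.5 × 2.571 = 65.57 → 66.
left front: 11 × 2.571 = 28.29 → 28.
cuff: 9.5 × 2.571 = 24.43 → 24.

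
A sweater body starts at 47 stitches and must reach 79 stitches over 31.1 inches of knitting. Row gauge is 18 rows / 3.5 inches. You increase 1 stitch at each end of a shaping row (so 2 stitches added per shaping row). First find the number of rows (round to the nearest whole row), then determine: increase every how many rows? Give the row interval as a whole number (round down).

Rows = 31.1 × 5.143 = 159.9 → 160 rows.
Stitches to add: 32 → 16 shaping rows (at 2 st each).
160 / 16 = 10.00 → every 10 rows.

Increase every 10th row.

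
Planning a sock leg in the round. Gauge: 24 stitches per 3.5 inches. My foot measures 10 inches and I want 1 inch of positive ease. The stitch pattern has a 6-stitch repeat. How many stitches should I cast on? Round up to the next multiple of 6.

Finished = 10 + 1 = 11 inches.
24 / 3.5 = 6.857 sts/in.
11 × 6.857 = 75.43 sts.
Next multiple of 6: 78.

CO 78 sts.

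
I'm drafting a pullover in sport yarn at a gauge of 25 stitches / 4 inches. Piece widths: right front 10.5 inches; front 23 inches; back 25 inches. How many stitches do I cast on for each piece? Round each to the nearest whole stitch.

Rate = 25/4 = 6.25 sts per in.
right front: 10.5 × 6.25 = 65.62 → 66.
front: 23 × 6.25 = 143.75 → 144.
back: 25 × 6.25 = 156.25 → 156.

right front 66; front 144; back 156.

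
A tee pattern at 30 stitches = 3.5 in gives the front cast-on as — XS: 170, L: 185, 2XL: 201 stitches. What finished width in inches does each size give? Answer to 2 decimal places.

XS 19.83 inches; L 21.58 inches; 2XL 23.45 inches.

30/3.5 = 8.571 sts per in.
XS: 170 / 8.571 = 19.833 → 19.83 in.
L: 185 / 8.571 = 21.583 → 21.58 in.
2XL: 201 / 8.571 = 23.450 → 23.45 in.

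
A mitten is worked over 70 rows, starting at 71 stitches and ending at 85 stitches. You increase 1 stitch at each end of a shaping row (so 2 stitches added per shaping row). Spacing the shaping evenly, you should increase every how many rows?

Stitches to add: |85 − 71| = 14.
Shaping rows needed: 14 / 2 = 7.
70 rows / 7 = every 10 rows.

Increase every 10th row.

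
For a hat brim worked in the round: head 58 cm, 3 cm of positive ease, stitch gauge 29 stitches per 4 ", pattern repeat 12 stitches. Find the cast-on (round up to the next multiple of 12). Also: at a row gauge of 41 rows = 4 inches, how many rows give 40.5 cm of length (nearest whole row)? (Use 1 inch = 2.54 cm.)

Finished = 58 + 3 = 61 cm.
61 cm × 1/2.54 = 24.02 inches.
29/4 = 7.25 sts per in; 24.02 × 7.25 = 174.11 sts.
Next multiple of 12 → 180.
40.5 cm = 15.94 inches; × 10.25 = 163.44 → 163 rows.

Cast on 180 stitches; work 163 rows.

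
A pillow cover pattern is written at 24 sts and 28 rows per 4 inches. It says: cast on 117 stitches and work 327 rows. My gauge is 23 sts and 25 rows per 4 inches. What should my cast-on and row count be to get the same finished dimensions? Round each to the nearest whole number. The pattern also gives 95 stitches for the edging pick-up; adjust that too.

Stitches: 117 × 23/24 = 112.12 → 112.
Rows: 327 × 25/28 = 291.96 → 292.
edging pick-up: 95 × 23/24 = 91.04 → 91.

Cast on 112 stitches; work 292 rows; edging pick-up 91 stitches.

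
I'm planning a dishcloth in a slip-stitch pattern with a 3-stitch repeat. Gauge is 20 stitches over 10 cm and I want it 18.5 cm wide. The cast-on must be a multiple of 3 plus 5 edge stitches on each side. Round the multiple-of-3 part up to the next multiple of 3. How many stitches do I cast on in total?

CO 37 sts.

20 / 10 = 2 sts per cm.
18.5 × 2 = 37.00 sts.
Less 10 edge sts → 27.00 for the repeat.
Next multiple of 3: 27.
Add back 10 edge sts → 37.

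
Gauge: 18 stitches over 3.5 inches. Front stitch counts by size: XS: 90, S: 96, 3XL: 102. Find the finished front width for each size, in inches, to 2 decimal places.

XS 17.50 inches; S 18.67 inches; 3XL 19.83 inches.

18/3.5 = 5.143 sts per in.
XS: 90 / 5.143 = 17.500 → 17.50 in.
S: 96 / 5.143 = 18.667 → 18.67 in.
3XL: 102 / 5.143 = 19.833 → 19.83 in.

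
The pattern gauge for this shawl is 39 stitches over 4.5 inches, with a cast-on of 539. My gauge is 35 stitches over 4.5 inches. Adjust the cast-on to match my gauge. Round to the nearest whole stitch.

484 stitches.

Scale factor = 35 / 39 = 0.897.
539 × 35 / 39 = 483.72 sts.
→ 484 sts.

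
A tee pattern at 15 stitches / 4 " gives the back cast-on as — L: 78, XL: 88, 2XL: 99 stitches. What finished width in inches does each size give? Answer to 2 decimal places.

L 20.80 inches; XL 23.47 inches; 2XL 26.40 inches.

15/4 = 3.75 sts per in.
L: 78 / 3.75 = 20.800 → 20.80 in.
XL: 88 / 3.75 = 23.467 → 23.47 in.
2XL: 99 / 3.75 = 26.400 → 26.40 in.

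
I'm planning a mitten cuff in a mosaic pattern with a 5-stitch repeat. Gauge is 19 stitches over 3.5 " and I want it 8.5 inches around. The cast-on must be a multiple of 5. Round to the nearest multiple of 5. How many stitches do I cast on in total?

19 / 3.5 = 5.429 sts per inch.
8.5 × 5.429 = 46.14 sts.
Nearest multiple of 5: 45.

45 stitches.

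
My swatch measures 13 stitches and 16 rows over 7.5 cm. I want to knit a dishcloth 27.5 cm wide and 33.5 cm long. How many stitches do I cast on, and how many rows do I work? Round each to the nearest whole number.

Stitch gauge = 13/7.5 = 1.733 sts/cm; 27.5 × 1.733 = 47.67 → 48 sts.
Row gauge = 16/7.5 = 2.133 rows/cm; 33.5 × 2.133 = 71.47 → 71 rows.

Cast on 48 stitches and work 71 rows.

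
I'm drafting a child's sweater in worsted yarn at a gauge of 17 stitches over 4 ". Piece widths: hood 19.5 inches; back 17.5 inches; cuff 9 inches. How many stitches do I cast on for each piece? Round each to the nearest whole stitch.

Rate = 17/4 = 4.25 sts per in.
hood: 19.5 × 4.25 = 82.88 → 83.
back: 17.5 × 4.25 = 74.38 → 74.
cuff: 9 × 4.25 = 38.25 → 38.

hood 83; back 74; cuff 38.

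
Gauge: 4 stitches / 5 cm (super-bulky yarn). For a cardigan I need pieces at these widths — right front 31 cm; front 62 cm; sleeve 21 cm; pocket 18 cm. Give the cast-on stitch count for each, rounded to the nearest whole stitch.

right front 25; front 50; sleeve 17; pocket 14.

Rate = 4/5 = 0.8 sts per cm.
right front: 31 × 0.8 = 24.80 → 25.
front: 62 × 0.8 = 49.60 → 50.
sleeve: 21 × 0.8 = 16.80 → 17.
pocket: 18 × 0.8 = 14.40 → 14.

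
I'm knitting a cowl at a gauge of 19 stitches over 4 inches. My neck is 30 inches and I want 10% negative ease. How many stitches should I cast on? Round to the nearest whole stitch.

Cast on 128 stitches.

Finished = 30 × 0.90 = 27.00 in.
19 / 4 = 4.75 sts per inch.
27.00 × 4.75 = 128.25 sts.
→ 128 sts.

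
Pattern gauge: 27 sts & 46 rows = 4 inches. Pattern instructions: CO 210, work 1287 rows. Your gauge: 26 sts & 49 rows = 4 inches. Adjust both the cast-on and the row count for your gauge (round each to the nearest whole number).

Stitches: 210 × 26/27 = 202.22 → 202.
Rows: 1287 × 49/46 = 1370.93 → 1371.

Cast on 202 stitches; work 1371 rows.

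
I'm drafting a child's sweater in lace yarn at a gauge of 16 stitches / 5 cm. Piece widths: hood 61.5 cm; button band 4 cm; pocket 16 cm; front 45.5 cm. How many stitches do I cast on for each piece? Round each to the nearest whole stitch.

Rate = 16/5 = 3.2 sts per cm.
hood: 61.5 × 3.2 = 196.80 → 197.
button band: 4 × 3.2 = 12.80 → 13.
pocket: 16 × 3.2 = 51.20 → 51.
front: 45.5 × 3.2 = 145.60 → 146.

hood 197; button band 13; pocket 51; front 146.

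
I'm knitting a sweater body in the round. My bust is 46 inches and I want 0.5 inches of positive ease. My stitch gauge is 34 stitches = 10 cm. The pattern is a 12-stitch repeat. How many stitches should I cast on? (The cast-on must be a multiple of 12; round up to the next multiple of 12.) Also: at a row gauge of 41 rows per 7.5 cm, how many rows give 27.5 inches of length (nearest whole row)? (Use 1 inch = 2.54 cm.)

Cast on 408 stitches; work 382 rows.

Finished = 46 + 0.5 = 46.5 inches.
46.5 inches × 2.54 = 118.11 cm.
34/10 = 3.4 sts per cm; 118.11 × 3.4 = 401.57 sts.
Next multiple of 12 → 408.
27.5 inches = 69.85 cm; × 5.467 = 381.85 → 382 rows.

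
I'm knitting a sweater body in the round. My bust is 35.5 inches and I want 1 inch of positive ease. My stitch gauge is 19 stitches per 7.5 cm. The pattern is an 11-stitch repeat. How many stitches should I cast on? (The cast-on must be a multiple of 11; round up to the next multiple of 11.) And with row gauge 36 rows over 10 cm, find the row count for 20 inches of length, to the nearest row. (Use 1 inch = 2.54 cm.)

Cast on 242 stitches; work 183 rows.

Finished = 35.5 + 1 = 36.5 inches.
36.5 inches × 2.54 = 92.71 cm.
19/7.5 = 2.533 sts per cm; 92.71 × 2.533 = 234.87 sts.
Next multiple of 11 → 242.
20 inches = 50.80 cm; × 3.6 = 182.88 → 183 rows.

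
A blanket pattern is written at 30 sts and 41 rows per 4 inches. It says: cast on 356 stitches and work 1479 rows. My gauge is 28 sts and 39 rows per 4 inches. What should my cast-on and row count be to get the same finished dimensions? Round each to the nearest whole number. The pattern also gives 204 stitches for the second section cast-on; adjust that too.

Stitches: 356 × 28/30 = 332.27 → 332.
Rows: 1479 × 39/41 = 1406.85 → 1407.
second section cast-on: 204 × 28/30 = 190.40 → 190.

Cast on 332 stitches; work 1407 rows; second section cast-on 190 stitches.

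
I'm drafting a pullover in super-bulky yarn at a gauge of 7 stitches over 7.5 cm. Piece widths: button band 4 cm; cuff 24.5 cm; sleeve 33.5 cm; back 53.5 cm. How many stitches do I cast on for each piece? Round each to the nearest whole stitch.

button band 4; cuff 23; sleeve 31; back 50.

Rate = 7/7.5 = 0.933 sts per cm.
button band: 4 × 0.933 = 3.73 → 4.
cuff: 24.5 × 0.933 = 22.87 → 23.
sleeve: 33.5 × 0.933 = 31.27 → 31.
back: 53.5 × 0.933 = 49.93 → 50.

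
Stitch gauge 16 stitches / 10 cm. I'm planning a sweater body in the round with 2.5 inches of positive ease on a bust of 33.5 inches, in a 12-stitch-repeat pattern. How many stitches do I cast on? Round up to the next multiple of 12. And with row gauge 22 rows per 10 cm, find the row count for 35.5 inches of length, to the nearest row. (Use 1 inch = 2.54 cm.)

Cast on 156 stitches; work 198 rows.

Finished = 33.5 + 2.5 = 36 inches.
36 inches × 2.54 = 91.44 cm.
16/10 = 1.6 sts per cm; 91.44 × 1.6 = 146.30 sts.
Next multiple of 12 → 156.
35.5 inches = 90.17 cm; × 2.2 = 198.37 → 198 rows.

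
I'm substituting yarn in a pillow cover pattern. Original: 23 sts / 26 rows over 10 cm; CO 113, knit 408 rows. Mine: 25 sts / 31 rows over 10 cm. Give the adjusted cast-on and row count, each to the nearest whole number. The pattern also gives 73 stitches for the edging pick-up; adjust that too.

Stitches: 113 × 25/23 = 122.83 → 123.
Rows: 408 × 31/26 = 486.46 → 486.
edging pick-up: 73 × 25/23 = 79.35 → 79.

Cast on 123 stitches; work 486 rows; edging pick-up 79 stitches.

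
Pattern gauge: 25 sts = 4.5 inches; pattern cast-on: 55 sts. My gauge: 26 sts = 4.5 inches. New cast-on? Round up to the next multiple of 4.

Scale factor = 26 / 25 = 1.040.
55 × 26 / 25 = 57.20 sts.
→ 60 sts.

Cast on 60 stitches.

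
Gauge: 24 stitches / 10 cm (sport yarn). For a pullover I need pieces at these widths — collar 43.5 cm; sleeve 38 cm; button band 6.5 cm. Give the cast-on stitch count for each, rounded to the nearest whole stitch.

collar 104; sleeve 91; button band 16.

Rate = 24/10 = 2.4 sts per cm.
collar: 43.5 × 2.4 = 104.40 → 104.
sleeve: 38 × 2.4 = 91.20 → 91.
button band: 6.5 × 2.4 = 15.60 → 16.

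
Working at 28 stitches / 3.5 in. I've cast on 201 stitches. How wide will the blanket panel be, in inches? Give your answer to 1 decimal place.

25.1 inches.

28 stitches / 3.5 inch = 8 stitches per inch.
201 / 8 = 25.12 inches.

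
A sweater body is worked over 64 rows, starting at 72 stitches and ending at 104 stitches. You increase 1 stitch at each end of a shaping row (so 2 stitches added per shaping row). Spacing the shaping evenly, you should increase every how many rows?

Stitches to add: |104 − 72| = 32.
Shaping rows needed: 32 / 2 = 16.
64 rows / 16 = every 4 rows.

Increase every 4th row.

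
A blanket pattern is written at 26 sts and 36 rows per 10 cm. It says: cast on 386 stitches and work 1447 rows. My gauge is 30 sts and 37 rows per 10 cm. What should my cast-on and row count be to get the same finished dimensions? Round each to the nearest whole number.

Cast on 445 stitches; work 1487 rows.

Stitches: 386 × 30/26 = 445.38 → 445.
Rows: 1447 × 37/36 = 1487.19 → 1487.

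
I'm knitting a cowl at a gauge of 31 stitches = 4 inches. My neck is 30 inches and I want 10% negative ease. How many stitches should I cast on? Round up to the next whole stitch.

Finished = 30 × 0.90 = 27.00 in.
31 / 4 = 7.75 sts per inch.
27.00 × 7.75 = 209.25 sts.
→ 210 sts.

Cast on 210 stitches.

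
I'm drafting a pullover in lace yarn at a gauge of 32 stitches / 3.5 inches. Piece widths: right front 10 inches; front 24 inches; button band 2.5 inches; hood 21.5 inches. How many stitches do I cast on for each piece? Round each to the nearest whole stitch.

right front 91; front 219; button band 23; hood 197.

Rate = 32/3.5 = 9.143 sts per in.
right front: 10 × 9.143 = 91.43 → 91.
front: 24 × 9.143 = 219.43 → 219.
button band: 2.5 × 9.143 = 22.86 → 23.
hood: 21.5 × 9.143 = 196.57 → 197.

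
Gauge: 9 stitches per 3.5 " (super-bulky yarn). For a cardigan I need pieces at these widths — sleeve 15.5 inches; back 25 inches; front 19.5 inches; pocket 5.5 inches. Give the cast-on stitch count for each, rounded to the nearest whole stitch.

sleeve 40; back 64; front 50; pocket 14.

Rate = 9/3.5 = 2.571 sts per in.
sleeve: 15.5 × 2.571 = 39.86 → 40.
back: 25 × 2.571 = 64.29 → 64.
front: 19.5 × 2.571 = 50.14 → 50.
pocket: 5.5 × 2.571 = 14.14 → 14.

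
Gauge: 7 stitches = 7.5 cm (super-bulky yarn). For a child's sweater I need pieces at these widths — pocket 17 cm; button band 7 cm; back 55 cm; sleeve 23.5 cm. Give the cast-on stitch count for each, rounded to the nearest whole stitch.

Rate = 7/7.5 = 0.933 sts per cm.
pocket: 17 × 0.933 = 15.87 → 16.
button band: 7 × 0.933 = 6.53 → 7.
back: 55 × 0.933 = 51.33 → 51.
sleeve: 23.5 × 0.933 = 21.93 → 22.

pocket 16; button band 7; back 51; sleeve 22.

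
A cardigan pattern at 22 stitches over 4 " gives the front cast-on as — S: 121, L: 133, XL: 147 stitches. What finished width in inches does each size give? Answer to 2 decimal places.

S 22.00 inches; L 24.18 inches; XL 26.73 inches.

22/4 = 5.5 sts per in.
S: 121 / 5.5 = 22.000 → 22.00 in.
L: 133 / 5.5 = 24.182 → 24.18 in.
XL: 147 / 5.5 = 26.727 → 26.73 in.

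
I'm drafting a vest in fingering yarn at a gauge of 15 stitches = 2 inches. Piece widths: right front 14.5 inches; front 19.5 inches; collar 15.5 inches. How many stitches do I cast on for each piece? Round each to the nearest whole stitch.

right front 109; front 146; collar 116.

Rate = 15/2 = 7.5 sts per in.
right front: 14.5 × 7.5 = 108.75 → 109.
front: 19.5 × 7.5 = 146.25 → 146.
collar: 15.5 × 7.5 = 116.25 → 116.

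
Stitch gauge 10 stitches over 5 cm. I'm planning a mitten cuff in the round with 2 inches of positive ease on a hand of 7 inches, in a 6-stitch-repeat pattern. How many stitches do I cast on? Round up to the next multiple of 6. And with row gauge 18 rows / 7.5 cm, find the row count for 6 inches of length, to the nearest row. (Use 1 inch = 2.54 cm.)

Finished = 7 + 2 = 9 inches.
9 inches × 2.54 = 22.86 cm.
10/5 = 2 sts per cm; 22.86 × 2 = 45.72 sts.
Next multiple of 6 → 48.
6 inches = 15.24 cm; × 2.4 = 36.58 → 37 rows.

Cast on 48 stitches; work 37 rows.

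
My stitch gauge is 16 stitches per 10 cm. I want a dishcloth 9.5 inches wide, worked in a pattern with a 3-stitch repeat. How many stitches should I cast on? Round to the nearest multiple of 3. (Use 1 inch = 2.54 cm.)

Cast on 39 stitches.

9.5 in = 9.5 × 2.54 = 24.13 cm.
16 / 10 = 1.6 sts/cm.
24.13 × 1.6 = 38.61 sts.
→ 39.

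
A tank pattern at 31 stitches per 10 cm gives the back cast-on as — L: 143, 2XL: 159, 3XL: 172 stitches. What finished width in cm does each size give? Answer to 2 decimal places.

31/10 = 3.1 sts per cm.
L: 143 / 3.1 = 46.129 → 46.13 cm.
2XL: 159 / 3.1 = 51.290 → 51.29 cm.
3XL: 172 / 3.1 = 55.484 → 55.48 cm.

L 46.13 cm; 2XL 51.29 cm; 3XL 55.48 cm.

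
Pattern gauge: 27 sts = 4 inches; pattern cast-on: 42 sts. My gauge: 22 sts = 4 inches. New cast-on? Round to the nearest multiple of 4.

Scale factor = 22 / 27 = 0.815.
42 × 22 / 27 = 34.22 sts.
→ 36 sts.

36 stitches.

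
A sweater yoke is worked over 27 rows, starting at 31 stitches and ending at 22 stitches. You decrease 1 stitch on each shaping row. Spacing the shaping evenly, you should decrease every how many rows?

Decrease every 3rd row.

Stitches to remove: |22 − 31| = 9.
Shaping rows needed: 9 / 1 = 9.
27 rows / 9 = every 3 rows.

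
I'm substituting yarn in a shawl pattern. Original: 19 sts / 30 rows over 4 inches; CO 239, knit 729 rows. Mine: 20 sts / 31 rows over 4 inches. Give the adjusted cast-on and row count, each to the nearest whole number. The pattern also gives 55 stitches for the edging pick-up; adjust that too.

Stitches: 239 × 20/19 = 251.58 → 252.
Rows: 729 × 31/30 = 753.30 → 753.
edging pick-up: 55 × 20/19 = 57.89 → 58.

Cast on 252 stitches; work 753 rows; edging pick-up 58 stitches.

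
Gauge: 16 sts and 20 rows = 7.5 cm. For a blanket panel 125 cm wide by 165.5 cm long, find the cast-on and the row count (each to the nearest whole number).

Stitch gauge = 16/7.5 = 2.133 sts/cm; 125 × 2.133 = 266.67 → 267 sts.
Row gauge = 20/7.5 = 2.667 rows/cm; 165.5 × 2.667 = 441.33 → 441 rows.

Cast on 267 stitches and work 441 rows.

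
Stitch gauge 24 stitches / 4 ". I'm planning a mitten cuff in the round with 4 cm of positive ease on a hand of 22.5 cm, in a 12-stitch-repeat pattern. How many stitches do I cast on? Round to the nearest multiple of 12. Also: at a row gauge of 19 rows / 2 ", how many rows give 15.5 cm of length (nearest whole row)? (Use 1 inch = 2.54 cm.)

Cast on 60 stitches; work 58 rows.

Finished = 22.5 + 4 = 26.5 cm.
26.5 cm × 1/2.54 = 10.43 inches.
24/4 = 6 sts per in; 10.43 × 6 = 62.60 sts.
Nearest multiple of 12 → 60.
15.5 cm = 6.10 inches; × 9.5 = 57.97 → 58 rows.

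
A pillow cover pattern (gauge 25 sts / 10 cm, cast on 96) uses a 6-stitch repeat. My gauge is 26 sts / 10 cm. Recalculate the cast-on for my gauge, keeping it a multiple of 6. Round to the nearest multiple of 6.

96 × 26 / 25 = 99.84.
Nearest multiple of 6: 102.

Cast on 102 stitches.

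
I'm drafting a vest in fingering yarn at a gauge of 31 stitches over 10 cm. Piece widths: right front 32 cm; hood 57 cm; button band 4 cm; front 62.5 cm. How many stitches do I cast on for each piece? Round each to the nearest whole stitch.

right front 99; hood 177; button band 12; front 194.

Rate = 31/10 = 3.1 sts per cm.
right front: 32 × 3.1 = 99.20 → 99.
hood: 57 × 3.1 = 176.70 → 177.
button band: 4 × 3.1 = 12.40 → 12.
front: 62.5 × 3.1 = 193.75 → 194.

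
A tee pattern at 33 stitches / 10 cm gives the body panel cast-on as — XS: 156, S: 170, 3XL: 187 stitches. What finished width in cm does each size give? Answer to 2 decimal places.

33/10 = 3.3 sts per cm.
XS: 156 / 3.3 = 47.273 → 47.27 cm.
S: 170 / 3.3 = 51.515 → 51.52 cm.
3XL: 187 / 3.3 = 56.667 → 56.67 cm.

XS 47.27 cm; S 51.52 cm; 3XL 56.67 cm.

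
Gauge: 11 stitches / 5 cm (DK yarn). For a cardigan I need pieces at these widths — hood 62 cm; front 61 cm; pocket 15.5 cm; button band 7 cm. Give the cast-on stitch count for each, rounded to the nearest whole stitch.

Rate = 11/5 = 2.2 sts per cm.
hood: 62 × 2.2 = 136.40 → 136.
front: 61 × 2.2 = 134.20 → 134.
pocket: 15.5 × 2.2 = 34.10 → 34.
button band: 7 × 2.2 = 15.40 → 15.

hood 136; front 134; pocket 34; button band 15.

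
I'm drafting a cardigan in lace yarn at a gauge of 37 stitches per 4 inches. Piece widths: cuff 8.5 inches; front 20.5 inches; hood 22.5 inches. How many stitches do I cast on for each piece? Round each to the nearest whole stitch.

Rate = 37/4 = 9.25 sts per in.
cuff: 8.5 × 9.25 = 78.62 → 79.
front: 20.5 × 9.25 = 189.62 → 190.
hood: 22.5 × 9.25 = 208.12 → 208.

cuff 79; front 190; hood 208.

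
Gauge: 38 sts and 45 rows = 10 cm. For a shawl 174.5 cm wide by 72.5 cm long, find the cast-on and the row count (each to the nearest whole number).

Cast on 663 stitches and work 326 rows.

Stitch gauge = 38/10 = 3.8 sts/cm; 174.5 × 3.8 = 663.10 → 663 sts.
Row gauge = 45/10 = 4.5 rows/cm; 72.5 × 4.5 = 326.25 → 326 rows.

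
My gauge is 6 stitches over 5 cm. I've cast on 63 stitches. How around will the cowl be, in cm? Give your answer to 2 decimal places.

6 stitches / 5 cm = 1.2 stitches per cm.
63 / 1.2 = 52.500 cm.

52.50 cm.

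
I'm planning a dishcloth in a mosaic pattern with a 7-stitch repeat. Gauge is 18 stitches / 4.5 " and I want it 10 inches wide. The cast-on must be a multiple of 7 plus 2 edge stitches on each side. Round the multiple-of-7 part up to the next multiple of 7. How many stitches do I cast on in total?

CO 46 sts.

18 / 4.5 = 4 sts per inch.
10 × 4 = 40.00 sts.
Less 4 edge sts → 36.00 for the repeat.
Next multiple of 7: 42.
Add back 4 edge sts → 46.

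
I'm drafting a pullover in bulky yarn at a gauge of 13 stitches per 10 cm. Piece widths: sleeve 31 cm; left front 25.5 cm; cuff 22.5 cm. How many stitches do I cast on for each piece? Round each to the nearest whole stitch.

sleeve 40; left front 33; cuff 29.

Rate = 13/10 = 1.3 sts per cm.
sleeve: 31 × 1.3 = 40.30 → 40.
left front: 25.5 × 1.3 = 33.15 → 33.
cuff: 22.5 × 1.3 = 29.25 → 29.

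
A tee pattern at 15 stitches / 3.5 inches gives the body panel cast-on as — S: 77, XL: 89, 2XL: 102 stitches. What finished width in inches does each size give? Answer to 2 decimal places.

15/3.5 = 4.286 sts per in.
S: 77 / 4.286 = 17.967 → 17.97 in.
XL: 89 / 4.286 = 20.767 → 20.77 in.
2XL: 102 / 4.286 = 23.800 → 23.80 in.

S 17.97 inches; XL 20.77 inches; 2XL 23.80 inches.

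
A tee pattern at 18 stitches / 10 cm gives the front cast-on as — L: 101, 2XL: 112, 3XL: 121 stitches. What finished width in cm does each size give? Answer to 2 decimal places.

18/10 = 1.8 sts per cm.
L: 101 / 1.8 = 56.111 → 56.11 cm.
2XL: 112 / 1.8 = 62.222 → 62.22 cm.
3XL: 121 / 1.8 = 67.222 → 67.22 cm.

L 56.11 cm; 2XL 62.22 cm; 3XL 67.22 cm.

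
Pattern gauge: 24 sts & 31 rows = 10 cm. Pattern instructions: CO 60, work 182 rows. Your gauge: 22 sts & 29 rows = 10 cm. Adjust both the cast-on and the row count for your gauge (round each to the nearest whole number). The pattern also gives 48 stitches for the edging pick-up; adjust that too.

Cast on 55 stitches; work 170 rows; edging pick-up 44 stitches.

Stitches: 60 × 22/24 = 55.00 → 55.
Rows: 182 × 29/31 = 170.26 → 170.
edging pick-up: 48 × 22/24 = 44.00 → 44.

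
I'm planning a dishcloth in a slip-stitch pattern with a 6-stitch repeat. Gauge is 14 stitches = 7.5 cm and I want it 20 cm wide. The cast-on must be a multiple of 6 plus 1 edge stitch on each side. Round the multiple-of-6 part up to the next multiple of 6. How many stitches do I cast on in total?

CO 38 sts.

14 / 7.5 = 1.867 sts per cm.
20 × 1.867 = 37.33 sts.
Less 2 edge sts → 35.33 for the repeat.
Next multiple of 6: 36.
Add back 2 edge sts → 38.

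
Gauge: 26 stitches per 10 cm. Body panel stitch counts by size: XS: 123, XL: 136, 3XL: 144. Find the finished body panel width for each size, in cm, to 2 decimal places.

26/10 = 2.6 sts per cm.
XS: 123 / 2.6 = 47.308 → 47.31 cm.
XL: 136 / 2.6 = 52.308 → 52.31 cm.
3XL: 144 / 2.6 = 55.385 → 55.38 cm.

XS 47.31 cm; XL 52.31 cm; 3XL 55.38 cm.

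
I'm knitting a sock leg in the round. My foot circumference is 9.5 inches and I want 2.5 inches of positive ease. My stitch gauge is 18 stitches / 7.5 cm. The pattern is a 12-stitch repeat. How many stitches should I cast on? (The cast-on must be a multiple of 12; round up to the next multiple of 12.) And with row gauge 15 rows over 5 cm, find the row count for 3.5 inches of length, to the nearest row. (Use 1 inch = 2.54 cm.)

Finished = 9.5 + 2.5 = 12 inches.
12 inches × 2.54 = 30.48 cm.
18/7.5 = 2.4 sts per cm; 30.48 × 2.4 = 73.15 sts.
Next multiple of 12 → 84.
3.5 inches = 8.89 cm; × 3 = 26.67 → 27 rows.

Cast on 84 stitches; work 27 rows.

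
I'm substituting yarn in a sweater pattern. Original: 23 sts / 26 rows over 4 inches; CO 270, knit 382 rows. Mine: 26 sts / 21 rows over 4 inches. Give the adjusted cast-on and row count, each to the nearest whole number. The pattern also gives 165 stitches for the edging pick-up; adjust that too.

Stitches: 270 × 26/23 = 305.22 → 305.
Rows: 382 × 21/26 = 308.54 → 309.
edging pick-up: 165 × 26/23 = 186.52 → 187.

Cast on 305 stitches; work 309 rows; edging pick-up 187 stitches.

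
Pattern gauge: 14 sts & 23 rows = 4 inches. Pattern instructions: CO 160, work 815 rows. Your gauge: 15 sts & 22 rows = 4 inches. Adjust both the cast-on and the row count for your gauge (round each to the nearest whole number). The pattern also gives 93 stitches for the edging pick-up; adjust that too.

Stitches: 160 × 15/14 = 171.43 → 171.
Rows: 815 × 22/23 = 779.57 → 780.
edging pick-up: 93 × 15/14 = 99.64 → 100.

Cast on 171 stitches; work 780 rows; edging pick-up 100 stitches.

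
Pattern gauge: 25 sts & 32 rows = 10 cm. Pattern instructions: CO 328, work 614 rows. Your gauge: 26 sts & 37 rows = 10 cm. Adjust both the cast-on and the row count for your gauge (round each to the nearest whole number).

Cast on 341 stitches; work 710 rows.

Stitches: 328 × 26/25 = 341.12 → 341.
Rows: 614 × 37/32 = 709.94 → 710.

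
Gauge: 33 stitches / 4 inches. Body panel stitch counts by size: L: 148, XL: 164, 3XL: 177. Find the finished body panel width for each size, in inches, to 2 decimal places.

33/4 = 8.25 sts per in.
L: 148 / 8.25 = 17.939 → 17.94 in.
XL: 164 / 8.25 = 19.879 → 19.88 in.
3XL: 177 / 8.25 = 21.455 → 21.45 in.

L 17.94 inches; XL 19.88 inches; 3XL 21.45 inches.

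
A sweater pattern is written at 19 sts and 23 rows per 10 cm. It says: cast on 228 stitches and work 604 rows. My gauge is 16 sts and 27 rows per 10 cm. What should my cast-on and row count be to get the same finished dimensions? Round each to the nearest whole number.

Stitches: 228 × 16/19 = 192.00 → 192.
Rows: 604 × 27/23 = 709.04 → 709.

Cast on 192 stitches; work 709 rows.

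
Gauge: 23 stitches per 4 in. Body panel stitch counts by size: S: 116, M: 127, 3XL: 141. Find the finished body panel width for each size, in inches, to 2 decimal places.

S 20.17 inches; M 22.09 inches; 3XL 24.52 inches.

23/4 = 5.75 sts per in.
S: 116 / 5.75 = 20.174 → 20.17 in.
M: 127 / 5.75 = 22.087 → 22.09 in.
3XL: 141 / 5.75 = 24.522 → 24.52 in.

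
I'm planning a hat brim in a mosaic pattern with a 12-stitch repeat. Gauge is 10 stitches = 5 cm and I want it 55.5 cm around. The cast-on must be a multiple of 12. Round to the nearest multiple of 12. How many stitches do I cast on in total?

CO 108 sts.

10 / 5 = 2 sts per cm.
55.5 × 2 = 111.00 sts.
Nearest multiple of 12: 108.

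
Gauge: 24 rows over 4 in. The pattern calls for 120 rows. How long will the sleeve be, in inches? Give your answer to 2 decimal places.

24 rows / 4 inch = 6 rows per inch.
120 / 6 = 20.000 inches.

20.00 inches.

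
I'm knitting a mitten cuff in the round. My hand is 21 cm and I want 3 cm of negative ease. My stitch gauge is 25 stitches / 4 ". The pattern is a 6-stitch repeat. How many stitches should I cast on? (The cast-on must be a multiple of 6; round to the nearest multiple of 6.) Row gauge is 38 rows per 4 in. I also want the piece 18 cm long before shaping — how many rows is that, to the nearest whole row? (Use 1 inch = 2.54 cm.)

Cast on 42 stitches; work 67 rows.

Finished = 21 − 3 = 18 cm.
18 cm × 1/2.54 = 7.09 inches.
25/4 = 6.25 sts per in; 7.09 × 6.25 = 44.29 sts.
Nearest multiple of 6 → 42.
18 cm = 7.09 inches; × 9.5 = 67.32 → 67 rows.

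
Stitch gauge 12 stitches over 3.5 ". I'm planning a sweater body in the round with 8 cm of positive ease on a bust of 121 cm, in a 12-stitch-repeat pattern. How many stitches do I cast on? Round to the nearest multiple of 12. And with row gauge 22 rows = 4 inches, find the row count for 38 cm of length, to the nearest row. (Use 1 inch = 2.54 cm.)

Finished = 121 + 8 = 129 cm.
129 cm × 1/2.54 = 50.79 inches.
12/3.5 = 3.429 sts per in; 50.79 × 3.429 = 174.13 sts.
Nearest multiple of 12 → 180.
38 cm = 14.96 inches; × 5.5 = 82.28 → 82 rows.

Cast on 180 stitches; work 82 rows.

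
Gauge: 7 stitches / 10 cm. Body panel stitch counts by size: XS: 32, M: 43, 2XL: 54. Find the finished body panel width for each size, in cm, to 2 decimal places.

XS 45.71 cm; M 61.43 cm; 2XL 77.14 cm.

7/10 = 0.7 sts per cm.
XS: 32 / 0.7 = 45.714 → 45.71 cm.
M: 43 / 0.7 = 61.429 → 61.43 cm.
2XL: 54 / 0.7 = 77.143 → 77.14 cm.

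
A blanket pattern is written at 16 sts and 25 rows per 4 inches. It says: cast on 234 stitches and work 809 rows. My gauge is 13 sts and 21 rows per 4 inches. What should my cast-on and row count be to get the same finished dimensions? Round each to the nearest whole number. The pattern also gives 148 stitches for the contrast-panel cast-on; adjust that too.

Stitches: 234 × 13/16 = 190.12 → 190.
Rows: 809 × 21/25 = 679.56 → 680.
contrast-panel cast-on: 148 × 13/16 = 120.25 → 120.

Cast on 190 stitches; work 680 rows; contrast-panel cast-on 120 stitches.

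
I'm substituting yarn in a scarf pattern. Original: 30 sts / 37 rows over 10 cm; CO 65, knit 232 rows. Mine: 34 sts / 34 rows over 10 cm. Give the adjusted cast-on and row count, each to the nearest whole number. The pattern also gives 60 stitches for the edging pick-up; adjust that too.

Stitches: 65 × 34/30 = 73.67 → 74.
Rows: 232 × 34/37 = 213.19 → 213.
edging pick-up: 60 × 34/30 = 68.00 → 68.

Cast on 74 stitches; work 213 rows; edging pick-up 68 stitches.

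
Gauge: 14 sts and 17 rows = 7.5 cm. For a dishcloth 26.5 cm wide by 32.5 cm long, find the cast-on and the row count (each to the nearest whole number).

Cast on 49 stitches and work 74 rows.

Stitch gauge = 14/7.5 = 1.867 sts/cm; 26.5 × 1.867 = 49.47 → 49 sts.
Row gauge = 17/7.5 = 2.267 rows/cm; 32.5 × 2.267 = 73.67 → 74 rows.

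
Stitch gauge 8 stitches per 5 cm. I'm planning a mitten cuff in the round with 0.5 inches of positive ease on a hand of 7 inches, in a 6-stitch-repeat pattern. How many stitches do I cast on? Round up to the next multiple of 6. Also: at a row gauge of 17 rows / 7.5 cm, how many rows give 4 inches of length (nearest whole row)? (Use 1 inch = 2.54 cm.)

Cast on 36 stitches; work 23 rows.

Finished = 7 + 0.5 = 7.5 inches.
7.5 inches × 2.54 = 19.05 cm.
8/5 = 1.6 sts per cm; 19.05 × 1.6 = 30.48 sts.
Next multiple of 6 → 36.
4 inches = 10.16 cm; × 2.267 = 23.03 → 23 rows.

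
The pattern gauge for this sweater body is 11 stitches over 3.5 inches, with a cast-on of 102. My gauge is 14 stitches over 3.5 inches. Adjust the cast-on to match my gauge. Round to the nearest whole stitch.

Scale factor = 14 / 11 = 1.273.
102 × 14 / 11 = 129.82 sts.
→ 130 sts.

Cast on 130 stitches.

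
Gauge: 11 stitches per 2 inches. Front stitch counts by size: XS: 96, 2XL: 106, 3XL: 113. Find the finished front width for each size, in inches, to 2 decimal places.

XS 17.45 inches; 2XL 19.27 inches; 3XL 20.55 inches.

11/2 = 5.5 sts per in.
XS: 96 / 5.5 = 17.455 → 17.45 in.
2XL: 106 / 5.5 = 19.273 → 19.27 in.
3XL: 113 / 5.5 = 20.545 → 20.55 in.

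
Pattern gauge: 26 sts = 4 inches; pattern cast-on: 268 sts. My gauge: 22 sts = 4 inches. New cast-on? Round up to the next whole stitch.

Scale factor = 22 / 26 = 0.846.
268 × 22 / 26 = 226.77 sts.
→ 227 sts.

CO 227 sts.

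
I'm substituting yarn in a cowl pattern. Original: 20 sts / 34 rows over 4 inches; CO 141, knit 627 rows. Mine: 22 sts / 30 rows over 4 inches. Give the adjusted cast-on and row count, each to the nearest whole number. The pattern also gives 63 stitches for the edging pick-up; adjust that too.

Cast on 155 stitches; work 553 rows; edging pick-up 69 stitches.

Stitches: 141 × 22/20 = 155.10 → 155.
Rows: 627 × 30/34 = 553.24 → 553.
edging pick-up: 63 × 22/20 = 69.30 → 69.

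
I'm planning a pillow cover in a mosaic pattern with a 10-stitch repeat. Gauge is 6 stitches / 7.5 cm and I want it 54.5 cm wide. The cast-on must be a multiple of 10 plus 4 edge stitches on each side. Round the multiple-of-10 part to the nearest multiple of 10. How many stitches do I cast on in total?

6 / 7.5 = 0.8 sts per cm.
54.5 × 0.8 = 43.60 sts.
Less 8 edge sts → 35.60 for the repeat.
Nearest multiple of 10: 40.
Add back 8 edge sts → 48.

CO 48 sts.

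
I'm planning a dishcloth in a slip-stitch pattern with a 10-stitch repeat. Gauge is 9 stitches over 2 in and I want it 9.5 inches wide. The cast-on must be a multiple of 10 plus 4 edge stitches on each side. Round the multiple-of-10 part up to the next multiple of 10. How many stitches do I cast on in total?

9 / 2 = 4.5 sts per inch.
9.5 × 4.5 = 42.75 sts.
Less 8 edge sts → 34.75 for the repeat.
Next multiple of 10: 40.
Add back 8 edge sts → 48.

48 stitches.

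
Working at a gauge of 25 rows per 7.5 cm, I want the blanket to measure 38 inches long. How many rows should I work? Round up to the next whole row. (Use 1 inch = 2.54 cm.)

38 in = 96.52 cm.
25 rows / 7.5 cm = 3.333 rows per cm.
96.52 × 3.333 = 321.73 rows.
Round up → 322.

Work 322 rows.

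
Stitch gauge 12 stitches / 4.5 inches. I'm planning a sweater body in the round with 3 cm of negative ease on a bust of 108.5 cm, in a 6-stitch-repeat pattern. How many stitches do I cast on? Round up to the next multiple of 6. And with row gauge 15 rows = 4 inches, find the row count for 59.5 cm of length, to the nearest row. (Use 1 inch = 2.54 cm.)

Finished = 108.5 − 3 = 105.5 cm.
105.5 cm × 1/2.54 = 41.54 inches.
12/4.5 = 2.667 sts per in; 41.54 × 2.667 = 110.76 sts.
Next multiple of 6 → 114.
59.5 cm = 23.43 inches; × 3.75 = 87.84 → 88 rows.

Cast on 114 stitches; work 88 rows.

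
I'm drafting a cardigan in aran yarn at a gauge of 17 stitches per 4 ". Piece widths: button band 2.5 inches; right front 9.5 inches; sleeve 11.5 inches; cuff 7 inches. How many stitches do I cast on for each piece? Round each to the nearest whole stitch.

button band 11; right front 40; sleeve 49; cuff 30.

Rate = 17/4 = 4.25 sts per in.
button band: 2.5 × 4.25 = 10.62 → 11.
right front: 9.5 × 4.25 = 40.38 → 40.
sleeve: 11.5 × 4.25 = 48.88 → 49.
cuff: 7 × 4.25 = 29.75 → 30.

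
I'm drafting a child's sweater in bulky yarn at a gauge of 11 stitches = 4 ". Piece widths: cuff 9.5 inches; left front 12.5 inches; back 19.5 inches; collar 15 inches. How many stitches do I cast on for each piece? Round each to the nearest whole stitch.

cuff 26; left front 34; back 54; collar 41.

Rate = 11/4 = 2.75 sts per in.
cuff: 9.5 × 2.75 = 26.12 → 26.
left front: 12.5 × 2.75 = 34.38 → 34.
back: 19.5 × 2.75 = 53.62 → 54.
collar: 15 × 2.75 = 41.25 → 41.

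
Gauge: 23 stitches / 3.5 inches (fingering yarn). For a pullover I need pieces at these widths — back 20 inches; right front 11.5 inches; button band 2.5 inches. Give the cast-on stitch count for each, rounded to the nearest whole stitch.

back 131; right front 76; button band 16.

Rate = 23/3.5 = 6.571 sts per in.
back: 20 × 6.571 = 131.43 → 131.
right front: 11.5 × 6.571 = 75.57 → 76.
button band: 2.5 × 6.571 = 16.43 → 16.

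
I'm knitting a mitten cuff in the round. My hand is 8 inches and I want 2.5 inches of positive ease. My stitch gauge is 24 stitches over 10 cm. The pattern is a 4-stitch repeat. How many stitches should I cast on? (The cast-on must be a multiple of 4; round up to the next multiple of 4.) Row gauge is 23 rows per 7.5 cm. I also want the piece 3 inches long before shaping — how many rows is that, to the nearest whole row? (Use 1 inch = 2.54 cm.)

Cast on 68 stitches; work 23 rows.

Finished = 8 + 2.5 = 10.5 inches.
10.5 inches × 2.54 = 26.67 cm.
24/10 = 2.4 sts per cm; 26.67 × 2.4 = 64.01 sts.
Next multiple of 4 → 68.
3 inches = 7.62 cm; × 3.067 = 23.37 → 23 rows.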